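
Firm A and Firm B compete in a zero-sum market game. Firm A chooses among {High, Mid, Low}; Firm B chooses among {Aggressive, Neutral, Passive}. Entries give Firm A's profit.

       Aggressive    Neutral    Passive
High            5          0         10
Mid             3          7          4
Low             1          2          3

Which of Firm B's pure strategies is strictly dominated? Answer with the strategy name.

Passive

Aggressive holds Firm A's payoff strictly below Passive in every row: 5 < 10, 3 < 4, 1 < 3.
So Passive is strictly dominated for Firm B.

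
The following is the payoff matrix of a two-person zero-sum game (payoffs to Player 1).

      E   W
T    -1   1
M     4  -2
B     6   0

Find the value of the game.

3/4

Row minima: T → -1, M → -2, B → 0; maximin = 0.
Column maxima: E → 6, W → 1; minimax = 1.
0 ≠ 1, so there is no saddle point; optimal play is mixed.
M is strictly dominated by B, so Player 1 never plays it.
On the remaining 2×2 (T, B vs E, W):
Let Player 1 play T with probability p. Expected payoff against E: (-1)p + 6(1−p) = −7p + 6; against W: 1p + 0(1−p) = p.
Setting these equal: −7p + 6 = p ⇒ −8p = -6 ⇒ p = 3/4, and the value is (-7)·(3/4) + 6 = 3/4.
For Player 2: with q = P(E), equating T's and B's payoffs gives −2q + 1 = 6q ⇒ q = 1/8.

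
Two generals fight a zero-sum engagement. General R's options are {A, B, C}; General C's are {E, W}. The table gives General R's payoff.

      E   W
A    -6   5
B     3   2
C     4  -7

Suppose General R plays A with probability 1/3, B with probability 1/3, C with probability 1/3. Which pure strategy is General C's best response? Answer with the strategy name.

If General C plays E, General R's expected payoff is (1/3)·(-6) + (1/3)·3 + (1/3)·4 = 1/3.
If General C plays W, General R's expected payoff is (1/3)·5 + (1/3)·2 + (1/3)·(-7) = 0.
General C minimizes General R's payoff; the smallest is 0, so the best response is W.

W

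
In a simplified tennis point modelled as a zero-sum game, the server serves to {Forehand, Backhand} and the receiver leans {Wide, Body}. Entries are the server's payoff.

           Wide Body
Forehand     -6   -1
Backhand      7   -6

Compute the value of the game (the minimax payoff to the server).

Row minima: Forehand → -6, Backhand → -6; maximin = -6.
Column maxima: Wide → 7, Body → -1; minimax = -1.
-6 ≠ -1, so there is no saddle point; optimal play is mixed.
Let the server play Forehand with probability p. Expected payoff against Wide: (-6)p + 7(1−p) = −13p + 7; against Body: (-1)p + (-6)(1−p) = 5p − 6.
Setting these equal: −13p + 7 = 5p − 6 ⇒ −18p = -13 ⇒ p = 13/18, and the value is (-13)·(13/18) + 7 = -43/18.
For the receiver: with q = P(Wide), equating Forehand's and Backhand's payoffs gives −5q − 1 = 13q − 6 ⇒ q = 5/18.

-43/18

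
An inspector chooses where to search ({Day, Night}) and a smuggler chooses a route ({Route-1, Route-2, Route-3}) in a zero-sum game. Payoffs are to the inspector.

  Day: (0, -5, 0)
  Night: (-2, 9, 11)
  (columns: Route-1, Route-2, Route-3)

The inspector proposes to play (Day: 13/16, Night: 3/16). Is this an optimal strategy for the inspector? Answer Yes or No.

No

Against Route-1 this mix gives (13/16)·0 + (3/16)·(-2) = -3/8.
Against Route-2 this mix gives (13/16)·(-5) + (3/16)·9 = -19/8.
Against Route-3 this mix gives (13/16)·0 + (3/16)·11 = 33/16.
The smuggler will play Route-2, holding the inspector to -19/8. Shifting weight toward the row that does better against Route-2 would raise this floor (the equalizing mix achieves -5/8 against both Route-2 and Route-1), so the proposed strategy is not optimal.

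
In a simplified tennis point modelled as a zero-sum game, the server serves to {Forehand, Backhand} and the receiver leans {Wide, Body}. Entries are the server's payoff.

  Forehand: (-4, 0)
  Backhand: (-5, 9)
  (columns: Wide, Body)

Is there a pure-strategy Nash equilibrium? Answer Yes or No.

Yes

Row minima: Forehand → -4, Backhand → -5; maximin = -4.
Column maxima: Wide → -4, Body → 9; minimax = -4.
maximin = minimax = -4, so a saddle point exists.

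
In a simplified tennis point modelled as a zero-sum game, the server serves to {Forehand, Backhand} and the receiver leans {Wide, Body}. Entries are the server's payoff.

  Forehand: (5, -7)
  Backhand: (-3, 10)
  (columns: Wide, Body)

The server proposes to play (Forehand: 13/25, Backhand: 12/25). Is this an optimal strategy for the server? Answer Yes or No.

Yes

Against Wide this mix gives (13/25)·5 + (12/25)·(-3) = 29/25.
Against Body this mix gives (13/25)·(-7) + (12/25)·10 = 29/25.
All of the receiver's active replies (Wide, Body) yield 29/25, and no column does worse for the server. The mix makes the receiver indifferent and guarantees 29/25, so it is optimal.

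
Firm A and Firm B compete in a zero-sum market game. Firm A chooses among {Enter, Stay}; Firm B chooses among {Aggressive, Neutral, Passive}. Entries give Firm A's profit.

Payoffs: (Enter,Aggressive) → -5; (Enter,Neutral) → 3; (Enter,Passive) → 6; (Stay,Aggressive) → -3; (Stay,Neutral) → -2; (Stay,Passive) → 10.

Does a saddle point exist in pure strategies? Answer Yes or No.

Row minima: Enter → -5, Stay → -3; maximin = -3.
Column maxima: Aggressive → -3, Neutral → 3, Passive → 10; minimax = -3.
maximin = minimax = -3, so a saddle point exists.

Yes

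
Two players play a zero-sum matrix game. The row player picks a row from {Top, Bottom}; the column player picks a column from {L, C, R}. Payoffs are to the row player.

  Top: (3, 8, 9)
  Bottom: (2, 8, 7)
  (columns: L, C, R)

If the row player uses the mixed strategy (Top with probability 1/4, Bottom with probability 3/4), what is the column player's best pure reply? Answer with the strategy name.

If the column player plays L, the row player's expected payoff is (1/4)·3 + (3/4)·2 = 9/4.
If the column player plays C, the row player's expected payoff is (1/4)·8 + (3/4)·8 = 8.
If the column player plays R, the row player's expected payoff is (1/4)·9 + (3/4)·7 = 15/2.
The column player minimizes the row player's payoff; the smallest is 9/4, so the best response is L.

L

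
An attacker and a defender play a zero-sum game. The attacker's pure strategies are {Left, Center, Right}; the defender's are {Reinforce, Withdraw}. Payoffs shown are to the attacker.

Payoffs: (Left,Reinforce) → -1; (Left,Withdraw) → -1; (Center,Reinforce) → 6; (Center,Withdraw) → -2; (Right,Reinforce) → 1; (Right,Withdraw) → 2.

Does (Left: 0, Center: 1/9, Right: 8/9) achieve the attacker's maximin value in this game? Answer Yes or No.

Against Reinforce this mix gives (1/9)·6 + (8/9)·1 = 14/9.
Against Withdraw this mix gives (1/9)·(-2) + (8/9)·2 = 14/9.
All of the defender's active replies (Reinforce, Withdraw) yield 14/9, and no column does worse for the attacker. The mix makes the defender indifferent and guarantees 14/9, so it is optimal.

Yes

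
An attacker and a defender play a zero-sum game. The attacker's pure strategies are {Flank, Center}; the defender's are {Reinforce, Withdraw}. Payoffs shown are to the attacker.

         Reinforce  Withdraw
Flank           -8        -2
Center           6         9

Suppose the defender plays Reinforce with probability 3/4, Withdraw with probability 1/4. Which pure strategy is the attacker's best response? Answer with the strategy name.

Expected payoff of Flank: (3/4)·(-8) + (1/4)·(-2) = -13/2.
Expected payoff of Center: (3/4)·6 + (1/4)·9 = 27/4.
The largest is 27/4, so the attacker's best response is Center.

Center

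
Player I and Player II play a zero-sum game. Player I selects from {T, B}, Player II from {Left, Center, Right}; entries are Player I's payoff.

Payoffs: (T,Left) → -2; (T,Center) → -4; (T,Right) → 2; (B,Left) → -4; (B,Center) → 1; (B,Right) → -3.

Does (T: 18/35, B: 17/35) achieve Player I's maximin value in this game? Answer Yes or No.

No

Against Left this mix gives (18/35)·(-2) + (17/35)·(-4) = -104/35.
Against Center this mix gives (18/35)·(-4) + (17/35)·1 = -11/7.
Against Right this mix gives (18/35)·2 + (17/35)·(-3) = -3/7.
Player II will play Left, holding Player I to -104/35. Shifting weight toward the row that does better against Left would raise this floor (the equalizing mix achieves -18/7 against both Left and Center), so the proposed strategy is not optimal.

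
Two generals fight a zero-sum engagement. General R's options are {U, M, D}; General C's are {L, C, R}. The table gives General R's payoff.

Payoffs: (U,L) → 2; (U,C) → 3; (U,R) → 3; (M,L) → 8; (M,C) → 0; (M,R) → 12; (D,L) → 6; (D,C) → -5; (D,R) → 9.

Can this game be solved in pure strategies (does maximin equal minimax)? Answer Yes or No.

Row minima: U → 2, M → 0, D → -5; maximin = 2.
Column maxima: L → 8, C → 3, R → 12; minimax = 3.
2 ≠ 3, so no pure-strategy equilibrium exists.

No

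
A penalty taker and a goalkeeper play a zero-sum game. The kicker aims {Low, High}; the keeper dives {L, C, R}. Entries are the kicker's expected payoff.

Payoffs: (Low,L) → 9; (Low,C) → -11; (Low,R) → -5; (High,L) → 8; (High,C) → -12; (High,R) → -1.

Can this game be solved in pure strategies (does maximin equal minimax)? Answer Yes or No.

Yes

Row minima: Low → -11, High → -12; maximin = -11.
Column maxima: L → 9, C → -11, R → -1; minimax = -11.
maximin = minimax = -11, so a saddle point exists.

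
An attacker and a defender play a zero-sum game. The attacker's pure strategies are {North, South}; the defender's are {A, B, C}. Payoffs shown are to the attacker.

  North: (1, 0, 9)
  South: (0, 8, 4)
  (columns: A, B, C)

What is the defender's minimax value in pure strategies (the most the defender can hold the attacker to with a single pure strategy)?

1

Column maxima: A → 1, B → 8, C → 9.
The smallest of these is 1.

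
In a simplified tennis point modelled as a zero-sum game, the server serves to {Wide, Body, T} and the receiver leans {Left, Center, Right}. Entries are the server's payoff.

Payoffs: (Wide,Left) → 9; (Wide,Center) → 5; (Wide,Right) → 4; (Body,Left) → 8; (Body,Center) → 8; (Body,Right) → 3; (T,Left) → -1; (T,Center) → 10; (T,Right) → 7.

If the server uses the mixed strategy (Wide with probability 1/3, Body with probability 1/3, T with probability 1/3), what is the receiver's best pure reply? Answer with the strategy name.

If the receiver plays Left, the server's expected payoff is (1/3)·9 + (1/3)·8 + (1/3)·(-1) = 16/3.
If the receiver plays Center, the server's expected payoff is (1/3)·5 + (1/3)·8 + (1/3)·10 = 23/3.
If the receiver plays Right, the server's expected payoff is (1/3)·4 + (1/3)·3 + (1/3)·7 = 14/3.
The receiver minimizes the server's payoff; the smallest is 14/3, so the best response is Right.

Right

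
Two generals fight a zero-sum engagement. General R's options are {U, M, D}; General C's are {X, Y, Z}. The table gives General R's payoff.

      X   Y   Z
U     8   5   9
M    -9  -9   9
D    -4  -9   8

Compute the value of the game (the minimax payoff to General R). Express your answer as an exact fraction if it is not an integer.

5

Row minima: U → 5, M → -9, D → -9; maximin = 5.
Column maxima: X → 8, Y → 5, Z → 9; minimax = 5.
Since maximin = minimax = 5, there is a saddle point and the value is 5.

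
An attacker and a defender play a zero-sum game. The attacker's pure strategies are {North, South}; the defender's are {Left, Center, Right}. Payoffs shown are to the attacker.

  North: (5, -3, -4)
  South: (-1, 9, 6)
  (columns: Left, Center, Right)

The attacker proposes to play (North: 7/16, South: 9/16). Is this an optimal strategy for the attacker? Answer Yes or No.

Yes

Against Left this mix gives (7/16)·5 + (9/16)·(-1) = 13/8.
Against Center this mix gives (7/16)·(-3) + (9/16)·9 = 15/4.
Against Right this mix gives (7/16)·(-4) + (9/16)·6 = 13/8.
All of the defender's active replies (Left, Right) yield 13/8, and no column does worse for the attacker. The mix makes the defender indifferent and guarantees 13/8, so it is optimal.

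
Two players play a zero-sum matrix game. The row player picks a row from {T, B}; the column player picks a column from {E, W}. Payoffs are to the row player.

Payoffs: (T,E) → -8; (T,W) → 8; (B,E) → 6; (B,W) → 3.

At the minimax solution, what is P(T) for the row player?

Row minima: T → -8, B → 3; maximin = 3.
Column maxima: E → 6, W → 8; minimax = 6.
3 ≠ 6, so there is no saddle point; optimal play is mixed.
Let the row player play T with probability p. Expected payoff against E: (-8)p + 6(1−p) = −14p + 6; against W: 8p + 3(1−p) = 5p + 3.
Setting these equal: −14p + 6 = 5p + 3 ⇒ −19p = -3 ⇒ p = 3/19, and the value is (-14)·(3/19) + 6 = 72/19.
For the column player: with q = P(E), equating T's and B's payoffs gives −16q + 8 = 3q + 3 ⇒ q = 5/19.

3/19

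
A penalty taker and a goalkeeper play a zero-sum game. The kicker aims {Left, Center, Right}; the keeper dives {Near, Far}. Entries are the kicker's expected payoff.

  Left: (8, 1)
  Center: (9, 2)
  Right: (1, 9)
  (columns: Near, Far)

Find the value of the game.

Row minima: Left → 1, Center → 2, Right → 1; maximin = 2.
Column maxima: Near → 9, Far → 9; minimax = 9.
2 ≠ 9, so there is no saddle point; optimal play is mixed.
Left is strictly dominated by Center, so the kicker never plays it.
On the remaining 2×2 (Center, Right vs Near, Far):
Let the kicker play Center with probability p. Expected payoff against Near: 9p + 1(1−p) = 8p + 1; against Far: 2p + 9(1−p) = −7p + 9.
Setting these equal: 8p + 1 = −7p + 9 ⇒ 15p = 8 ⇒ p = 8/15, and the value is (8)·(8/15) + 1 = 79/15.
For the keeper: with q = P(Near), equating Center's and Right's payoffs gives 7q + 2 = −8q + 9 ⇒ q = 7/15.

79/15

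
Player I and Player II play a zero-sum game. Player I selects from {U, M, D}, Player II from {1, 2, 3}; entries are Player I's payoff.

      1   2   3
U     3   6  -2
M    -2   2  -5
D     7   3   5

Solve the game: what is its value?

18/5

Row minima: U → -2, M → -5, D → 3; maximin = 3.
Column maxima: 1 → 7, 2 → 6, 3 → 5; minimax = 5.
3 ≠ 5, so there is no saddle point; optimal play is mixed.
M is strictly dominated by U, so Player I never plays it.
1 is strictly dominated by 3 (it gives Player I strictly more in every row), so Player II never plays it.
On the remaining 2×2 (U, D vs 2, 3):
Let Player I play U with probability p. Expected payoff against 2: 6p + 3(1−p) = 3p + 3; against 3: (-2)p + 5(1−p) = −7p + 5.
Setting these equal: 3p + 3 = −7p + 5 ⇒ 10p = 2 ⇒ p = 1/5, and the value is (3)·(1/5) + 3 = 18/5.
For Player II: with q = P(2), equating U's and D's payoffs gives 8q − 2 = −2q + 5 ⇒ q = 7/10.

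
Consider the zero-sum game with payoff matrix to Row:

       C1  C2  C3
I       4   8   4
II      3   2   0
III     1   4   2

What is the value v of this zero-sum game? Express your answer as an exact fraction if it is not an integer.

Row minima: I → 4, II → 0, III → 1; maximin = 4.
Column maxima: C1 → 4, C2 → 8, C3 → 4; minimax = 4.
Since maximin = minimax = 4, there is a saddle point and the value is 4.

4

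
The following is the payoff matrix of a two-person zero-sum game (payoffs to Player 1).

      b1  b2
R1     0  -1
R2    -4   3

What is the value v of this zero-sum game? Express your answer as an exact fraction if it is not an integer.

-1/2

Row minima: R1 → -1, R2 → -4; maximin = -1.
Column maxima: b1 → 0, b2 → 3; minimax = 0.
-1 ≠ 0, so there is no saddle point; optimal play is mixed.
Let Player 1 play R1 with probability p. Expected payoff against b1: 0p + (-4)(1−p) = 4p − 4; against b2: (-1)p + 3(1−p) = −4p + 3.
Setting these equal: 4p − 4 = −4p + 3 ⇒ 8p = 7 ⇒ p = 7/8, and the value is (4)·(7/8) − 4 = -1/2.
For Player 2: with q = P(b1), equating R1's and R2's payoffs gives q − 1 = −7q + 3 ⇒ q = 1/2.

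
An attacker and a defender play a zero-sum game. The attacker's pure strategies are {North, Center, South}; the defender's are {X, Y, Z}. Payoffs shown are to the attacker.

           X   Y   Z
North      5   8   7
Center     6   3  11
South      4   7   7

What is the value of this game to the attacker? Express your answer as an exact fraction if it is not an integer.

Row minima: North → 5, Center → 3, South → 4; maximin = 5.
Column maxima: X → 6, Y → 8, Z → 11; minimax = 6.
5 ≠ 6, so there is no saddle point; optimal play is mixed.
Z is strictly dominated by X (it gives the attacker strictly more in every row), so the defender never plays it.
With Z eliminated, South is strictly dominated by North (North gives the attacker strictly more in every remaining column), so the attacker never plays it.
On the remaining 2×2 (North, Center vs X, Y):
Let the attacker play North with probability p. Expected payoff against X: 5p + 6(1−p) = −p + 6; against Y: 8p + 3(1−p) = 5p + 3.
Setting these equal: −p + 6 = 5p + 3 ⇒ −6p = -3 ⇒ p = 1/2, and the value is (-1)·(1/2) + 6 = 11/2.
For the defender: with q = P(X), equating North's and Center's payoffs gives −3q + 8 = 3q + 3 ⇒ q = 5/6.

11/2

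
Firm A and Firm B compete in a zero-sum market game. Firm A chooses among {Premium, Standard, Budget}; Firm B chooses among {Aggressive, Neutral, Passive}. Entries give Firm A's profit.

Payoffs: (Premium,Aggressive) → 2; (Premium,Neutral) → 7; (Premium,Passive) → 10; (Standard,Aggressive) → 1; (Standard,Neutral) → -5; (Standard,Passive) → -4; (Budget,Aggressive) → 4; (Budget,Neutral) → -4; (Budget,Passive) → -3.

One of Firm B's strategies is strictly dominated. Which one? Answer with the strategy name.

Neutral holds Firm A's payoff strictly below Passive in every row: 7 < 10, -5 < -4, -4 < -3.
So Passive is strictly dominated for Firm B.

Passive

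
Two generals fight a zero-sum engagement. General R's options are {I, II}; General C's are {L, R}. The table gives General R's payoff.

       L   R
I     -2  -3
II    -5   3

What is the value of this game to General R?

Row minima: I → -3, II → -5; maximin = -3.
Column maxima: L → -2, R → 3; minimax = -2.
-3 ≠ -2, so there is no saddle point; optimal play is mixed.
Let General R play I with probability p. Expected payoff against L: (-2)p + (-5)(1−p) = 3p − 5; against R: (-3)p + 3(1−p) = −6p + 3.
Setting these equal: 3p − 5 = −6p + 3 ⇒ 9p = 8 ⇒ p = 8/9, and the value is (3)·(8/9) − 5 = -7/3.
For General C: with q = P(L), equating I's and II's payoffs gives q − 3 = −8q + 3 ⇒ q = 2/3.

-7/3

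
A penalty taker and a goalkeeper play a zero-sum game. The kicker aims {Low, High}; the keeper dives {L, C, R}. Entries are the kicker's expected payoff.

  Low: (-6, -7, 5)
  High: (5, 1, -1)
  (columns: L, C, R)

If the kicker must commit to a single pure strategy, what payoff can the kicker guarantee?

Row minima: Low → -7, High → -1.
The best of these is -1.

-1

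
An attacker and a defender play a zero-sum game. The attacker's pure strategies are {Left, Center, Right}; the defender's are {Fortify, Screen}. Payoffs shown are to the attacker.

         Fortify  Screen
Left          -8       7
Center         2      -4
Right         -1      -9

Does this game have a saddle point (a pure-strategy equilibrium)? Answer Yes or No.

No

Row minima: Left → -8, Center → -4, Right → -9; maximin = -4.
Column maxima: Fortify → 2, Screen → 7; minimax = 2.
-4 ≠ 2, so no pure-strategy equilibrium exists.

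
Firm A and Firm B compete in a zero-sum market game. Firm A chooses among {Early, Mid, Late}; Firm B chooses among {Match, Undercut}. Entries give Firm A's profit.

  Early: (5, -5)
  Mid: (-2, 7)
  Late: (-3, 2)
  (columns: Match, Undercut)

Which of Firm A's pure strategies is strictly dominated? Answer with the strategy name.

Mid gives a strictly higher payoff than Late against every column: -2 > -3, 7 > 2.
So Late is strictly dominated and Firm A never plays it.

Late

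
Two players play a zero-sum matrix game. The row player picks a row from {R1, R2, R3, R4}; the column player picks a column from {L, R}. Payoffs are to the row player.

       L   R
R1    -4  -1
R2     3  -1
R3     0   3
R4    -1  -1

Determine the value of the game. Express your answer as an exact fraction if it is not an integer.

9/7

Row minima: R1 → -4, R2 → -1, R3 → 0, R4 → -1; maximin = 0.
Column maxima: L → 3, R → 3; minimax = 3.
0 ≠ 3, so there is no saddle point; optimal play is mixed.
R1 is strictly dominated by R3, so the row player never plays it.
R4 is strictly dominated by R3, so the row player never plays it.
On the remaining 2×2 (R2, R3 vs L, R):
Let the row player play R2 with probability p. Expected payoff against L: 3p + 0(1−p) = 3p; against R: (-1)p + 3(1−p) = −4p + 3.
Setting these equal: 3p = −4p + 3 ⇒ 7p = 3 ⇒ p = 3/7, and the value is (3)·(3/7) = 9/7.
For the column player: with q = P(L), equating R2's and R3's payoffs gives 4q − 1 = −3q + 3 ⇒ q = 4/7.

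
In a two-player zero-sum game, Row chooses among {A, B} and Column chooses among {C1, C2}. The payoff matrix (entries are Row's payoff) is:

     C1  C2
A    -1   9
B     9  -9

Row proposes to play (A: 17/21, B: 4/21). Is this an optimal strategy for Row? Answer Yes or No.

No

Against C1 this mix gives (17/21)·(-1) + (4/21)·9 = 19/21.
Against C2 this mix gives (17/21)·9 + (4/21)·(-9) = 39/7.
Column will play C1, holding Row to 19/21. Shifting weight toward the row that does better against C1 would raise this floor (the equalizing mix achieves 18/7 against both C1 and C2), so the proposed strategy is not optimal.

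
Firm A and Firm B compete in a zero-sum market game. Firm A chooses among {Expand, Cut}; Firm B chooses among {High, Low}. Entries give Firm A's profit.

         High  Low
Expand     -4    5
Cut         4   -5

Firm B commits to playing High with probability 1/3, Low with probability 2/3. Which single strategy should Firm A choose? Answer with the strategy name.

Expand

Expected payoff of Expand: (1/3)·(-4) + (2/3)·5 = 2.
Expected payoff of Cut: (1/3)·4 + (2/3)·(-5) = -2.
The largest is 2, so Firm A's best response is Expand.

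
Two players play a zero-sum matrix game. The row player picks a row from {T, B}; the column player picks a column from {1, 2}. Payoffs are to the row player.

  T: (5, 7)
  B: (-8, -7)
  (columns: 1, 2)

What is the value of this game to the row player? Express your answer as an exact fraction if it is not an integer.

5

Row minima: T → 5, B → -8; maximin = 5.
Column maxima: 1 → 5, 2 → 7; minimax = 5.
Since maximin = minimax = 5, there is a saddle point and the value is 5.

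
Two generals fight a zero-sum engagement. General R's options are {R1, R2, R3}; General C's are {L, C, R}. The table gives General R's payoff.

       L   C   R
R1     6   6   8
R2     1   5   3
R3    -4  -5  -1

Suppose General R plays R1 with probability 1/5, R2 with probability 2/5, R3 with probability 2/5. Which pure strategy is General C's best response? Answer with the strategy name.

L

If General C plays L, General R's expected payoff is (1/5)·6 + (2/5)·1 + (2/5)·(-4) = 0.
If General C plays C, General R's expected payoff is (1/5)·6 + (2/5)·5 + (2/5)·(-5) = 6/5.
If General C plays R, General R's expected payoff is (1/5)·8 + (2/5)·3 + (2/5)·(-1) = 12/5.
General C minimizes General R's payoff; the smallest is 0, so the best response is L.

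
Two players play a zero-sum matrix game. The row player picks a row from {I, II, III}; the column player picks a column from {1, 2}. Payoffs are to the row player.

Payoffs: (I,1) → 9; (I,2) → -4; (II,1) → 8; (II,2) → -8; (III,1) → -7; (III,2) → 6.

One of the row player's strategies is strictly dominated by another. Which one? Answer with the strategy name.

II

I gives a strictly higher payoff than II against every column: 9 > 8, -4 > -8.
So II is strictly dominated and the row player never plays it.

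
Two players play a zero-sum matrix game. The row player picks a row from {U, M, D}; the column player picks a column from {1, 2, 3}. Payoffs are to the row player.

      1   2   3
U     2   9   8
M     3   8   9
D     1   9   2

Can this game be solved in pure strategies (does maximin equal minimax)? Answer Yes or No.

Yes

Row minima: U → 2, M → 3, D → 1; maximin = 3.
Column maxima: 1 → 3, 2 → 9, 3 → 9; minimax = 3.
maximin = minimax = 3, so a saddle point exists.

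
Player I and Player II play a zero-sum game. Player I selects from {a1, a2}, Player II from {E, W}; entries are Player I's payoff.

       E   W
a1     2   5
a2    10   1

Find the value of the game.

4

Row minima: a1 → 2, a2 → 1; maximin = 2.
Column maxima: E → 10, W → 5; minimax = 5.
2 ≠ 5, so there is no saddle point; optimal play is mixed.
Let Player I play a1 with probability p. Expected payoff against E: 2p + 10(1−p) = −8p + 10; against W: 5p + 1(1−p) = 4p + 1.
Setting these equal: −8p + 10 = 4p + 1 ⇒ −12p = -9 ⇒ p = 3/4, and the value is (-8)·(3/4) + 10 = 4.
For Player II: with q = P(E), equating a1's and a2's payoffs gives −3q + 5 = 9q + 1 ⇒ q = 1/3.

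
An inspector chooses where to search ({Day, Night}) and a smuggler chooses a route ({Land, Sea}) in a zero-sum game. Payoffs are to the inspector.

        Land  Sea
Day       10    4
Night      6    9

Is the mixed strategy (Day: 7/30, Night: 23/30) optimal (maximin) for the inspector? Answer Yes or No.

Against Land this mix gives (7/30)·10 + (23/30)·6 = 104/15.
Against Sea this mix gives (7/30)·4 + (23/30)·9 = 47/6.
The smuggler will play Land, holding the inspector to 104/15. Shifting weight toward the row that does better against Land would raise this floor (the equalizing mix achieves 22/3 against both Land and Sea), so the proposed strategy is not optimal.

No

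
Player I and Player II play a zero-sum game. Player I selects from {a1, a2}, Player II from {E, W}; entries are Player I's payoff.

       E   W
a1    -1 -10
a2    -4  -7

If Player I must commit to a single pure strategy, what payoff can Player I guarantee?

Row minima: a1 → -10, a2 → -7.
The best of these is -7.

-7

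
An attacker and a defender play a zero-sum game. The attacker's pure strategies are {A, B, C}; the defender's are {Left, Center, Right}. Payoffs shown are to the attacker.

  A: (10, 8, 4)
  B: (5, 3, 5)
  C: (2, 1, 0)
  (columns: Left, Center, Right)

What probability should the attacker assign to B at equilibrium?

Row minima: A → 4, B → 3, C → 0; maximin = 4.
Column maxima: Left → 10, Center → 8, Right → 5; minimax = 5.
4 ≠ 5, so there is no saddle point; optimal play is mixed.
C is strictly dominated by A, so the attacker never plays it.
Left is strictly dominated by Center (it gives the attacker strictly more in every row), so the defender never plays it.
On the remaining 2×2 (A, B vs Center, Right):
Let the attacker play A with probability p. Expected payoff against Center: 8p + 3(1−p) = 5p + 3; against Right: 4p + 5(1−p) = −p + 5.
Setting these equal: 5p + 3 = −p + 5 ⇒ 6p = 2 ⇒ p = 1/3, and the value is (5)·(1/3) + 3 = 14/3.
For the defender: with q = P(Center), equating A's and B's payoffs gives 4q + 4 = −2q + 5 ⇒ q = 1/6.

2/3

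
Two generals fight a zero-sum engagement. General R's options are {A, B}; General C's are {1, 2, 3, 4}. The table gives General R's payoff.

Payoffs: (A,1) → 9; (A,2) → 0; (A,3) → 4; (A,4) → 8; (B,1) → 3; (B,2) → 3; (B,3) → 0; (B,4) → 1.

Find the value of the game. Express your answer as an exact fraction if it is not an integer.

12/7

Row minima: A → 0, B → 0; maximin = 0.
Column maxima: 1 → 9, 2 → 3, 3 → 4, 4 → 8; minimax = 3.
0 ≠ 3, so there is no saddle point; optimal play is mixed.
1 is strictly dominated by 3 (it gives General R strictly more in every row), so General C never plays it.
4 is strictly dominated by 3 (it gives General R strictly more in every row), so General C never plays it.
On the remaining 2×2 (A, B vs 2, 3):
Let General R play A with probability p. Expected payoff against 2: 0p + 3(1−p) = −3p + 3; against 3: 4p + 0(1−p) = 4p.
Setting these equal: −3p + 3 = 4p ⇒ −7p = -3 ⇒ p = 3/7, and the value is (-3)·(3/7) + 3 = 12/7.
For General C: with q = P(2), equating A's and B's payoffs gives −4q + 4 = 3q ⇒ q = 4/7.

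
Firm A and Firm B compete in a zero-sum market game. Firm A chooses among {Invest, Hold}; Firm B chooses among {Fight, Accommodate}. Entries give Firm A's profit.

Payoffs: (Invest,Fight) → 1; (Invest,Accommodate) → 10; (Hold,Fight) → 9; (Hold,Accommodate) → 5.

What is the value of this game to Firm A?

Row minima: Invest → 1, Hold → 5; maximin = 5.
Column maxima: Fight → 9, Accommodate → 10; minimax = 9.
5 ≠ 9, so there is no saddle point; optimal play is mixed.
Let Firm A play Invest with probability p. Expected payoff against Fight: 1p + 9(1−p) = −8p + 9; against Accommodate: 10p + 5(1−p) = 5p + 5.
Setting these equal: −8p + 9 = 5p + 5 ⇒ −13p = -4 ⇒ p = 4/13, and the value is (-8)·(4/13) + 9 = 85/13.
For Firm B: with q = P(Fight), equating Invest's and Hold's payoffs gives −9q + 10 = 4q + 5 ⇒ q = 5/13.

85/13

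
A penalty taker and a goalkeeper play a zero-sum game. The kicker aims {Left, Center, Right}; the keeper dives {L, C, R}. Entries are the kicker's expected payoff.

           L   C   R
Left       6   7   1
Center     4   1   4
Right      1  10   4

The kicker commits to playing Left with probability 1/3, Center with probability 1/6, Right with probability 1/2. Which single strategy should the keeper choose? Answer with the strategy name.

If the keeper plays L, the kicker's expected payoff is (1/3)·6 + (1/6)·4 + (1/2)·1 = 19/6.
If the keeper plays C, the kicker's expected payoff is (1/3)·7 + (1/6)·1 + (1/2)·10 = 15/2.
If the keeper plays R, the kicker's expected payoff is (1/3)·1 + (1/6)·4 + (1/2)·4 = 3.
The keeper minimizes the kicker's payoff; the smallest is 3, so the best response is R.

R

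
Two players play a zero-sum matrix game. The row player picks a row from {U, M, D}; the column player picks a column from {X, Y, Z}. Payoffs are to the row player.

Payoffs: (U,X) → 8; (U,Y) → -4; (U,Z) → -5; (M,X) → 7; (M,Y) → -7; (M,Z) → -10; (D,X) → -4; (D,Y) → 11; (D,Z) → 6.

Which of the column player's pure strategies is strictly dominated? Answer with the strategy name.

Z holds the row player's payoff strictly below Y in every row: -5 < -4, -10 < -7, 6 < 11.
So Y is strictly dominated for the column player.

Y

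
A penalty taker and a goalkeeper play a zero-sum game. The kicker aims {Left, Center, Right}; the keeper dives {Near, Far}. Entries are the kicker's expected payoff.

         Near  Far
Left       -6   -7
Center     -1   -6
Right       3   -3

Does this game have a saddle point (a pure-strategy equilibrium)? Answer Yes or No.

Row minima: Left → -7, Center → -6, Right → -3; maximin = -3.
Column maxima: Near → 3, Far → -3; minimax = -3.
maximin = minimax = -3, so a saddle point exists.

Yes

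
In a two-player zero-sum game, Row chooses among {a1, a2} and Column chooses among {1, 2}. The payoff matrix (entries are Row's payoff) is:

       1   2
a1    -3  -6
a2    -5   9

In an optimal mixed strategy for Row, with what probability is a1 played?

14/17

Row minima: a1 → -6, a2 → -5; maximin = -5.
Column maxima: 1 → -3, 2 → 9; minimax = -3.
-5 ≠ -3, so there is no saddle point; optimal play is mixed.
Let Row play a1 with probability p. Expected payoff against 1: (-3)p + (-5)(1−p) = 2p − 5; against 2: (-6)p + 9(1−p) = −15p + 9.
Setting these equal: 2p − 5 = −15p + 9 ⇒ 17p = 14 ⇒ p = 14/17, and the value is (2)·(14/17) − 5 = -57/17.
For Column: with q = P(1), equating a1's and a2's payoffs gives 3q − 6 = −14q + 9 ⇒ q = 15/17.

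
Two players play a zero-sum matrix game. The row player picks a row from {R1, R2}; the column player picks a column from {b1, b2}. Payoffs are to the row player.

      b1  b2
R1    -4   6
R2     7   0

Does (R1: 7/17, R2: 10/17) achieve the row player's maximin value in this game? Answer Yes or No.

Yes

Against b1 this mix gives (7/17)·(-4) + (10/17)·7 = 42/17.
Against b2 this mix gives (7/17)·6 + (10/17)·0 = 42/17.
All of the column player's active replies (b1, b2) yield 42/17, and no column does worse for the row player. The mix makes the column player indifferent and guarantees 42/17, so it is optimal.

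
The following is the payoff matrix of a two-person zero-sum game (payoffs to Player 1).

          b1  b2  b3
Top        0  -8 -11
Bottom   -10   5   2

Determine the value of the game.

Row minima: Top → -11, Bottom → -10; maximin = -10.
Column maxima: b1 → 0, b2 → 5, b3 → 2; minimax = 0.
-10 ≠ 0, so there is no saddle point; optimal play is mixed.
b2 is strictly dominated by b3 (it gives Player 1 strictly more in every row), so Player 2 never plays it.
On the remaining 2×2 (Top, Bottom vs b1, b3):
Let Player 1 play Top with probability p. Expected payoff against b1: 0p + (-10)(1−p) = 10p − 10; against b3: (-11)p + 2(1−p) = −13p + 2.
Setting these equal: 10p − 10 = −13p + 2 ⇒ 23p = 12 ⇒ p = 12/23, and the value is (10)·(12/23) − 10 = -110/23.
For Player 2: with q = P(b1), equating Top's and Bottom's payoffs gives 11q − 11 = −12q + 2 ⇒ q = 13/23.

-110/23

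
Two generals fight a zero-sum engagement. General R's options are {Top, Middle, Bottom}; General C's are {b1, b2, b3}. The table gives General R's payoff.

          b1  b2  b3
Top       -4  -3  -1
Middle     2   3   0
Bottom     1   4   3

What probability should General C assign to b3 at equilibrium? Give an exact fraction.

Row minima: Top → -4, Middle → 0, Bottom → 1; maximin = 1.
Column maxima: b1 → 2, b2 → 4, b3 → 3; minimax = 2.
1 ≠ 2, so there is no saddle point; optimal play is mixed.
Top is strictly dominated by Middle, so General R never plays it.
b2 is strictly dominated by b1 (it gives General R strictly more in every row), so General C never plays it.
On the remaining 2×2 (Middle, Bottom vs b1, b3):
Let General R play Middle with probability p. Expected payoff against b1: 2p + 1(1−p) = p + 1; against b3: 0p + 3(1−p) = −3p + 3.
Setting these equal: p + 1 = −3p + 3 ⇒ 4p = 2 ⇒ p = 1/2, and the value is (1)·(1/2) + 1 = 3/2.
For General C: with q = P(b1), equating Middle's and Bottom's payoffs gives 2q = −2q + 3 ⇒ q = 3/4.

1/4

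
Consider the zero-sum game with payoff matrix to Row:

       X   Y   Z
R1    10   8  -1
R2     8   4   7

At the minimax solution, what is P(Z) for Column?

Row minima: R1 → -1, R2 → 4; maximin = 4.
Column maxima: X → 10, Y → 8, Z → 7; minimax = 7.
4 ≠ 7, so there is no saddle point; optimal play is mixed.
X is strictly dominated by Y (it gives Row strictly more in every row), so Column never plays it.
On the remaining 2×2 (R1, R2 vs Y, Z):
Let Row play R1 with probability p. Expected payoff against Y: 8p + 4(1−p) = 4p + 4; against Z: (-1)p + 7(1−p) = −8p + 7.
Setting these equal: 4p + 4 = −8p + 7 ⇒ 12p = 3 ⇒ p = 1/4, and the value is (4)·(1/4) + 4 = 5.
For Column: with q = P(Y), equating R1's and R2's payoffs gives 9q − 1 = −3q + 7 ⇒ q = 2/3.

1/3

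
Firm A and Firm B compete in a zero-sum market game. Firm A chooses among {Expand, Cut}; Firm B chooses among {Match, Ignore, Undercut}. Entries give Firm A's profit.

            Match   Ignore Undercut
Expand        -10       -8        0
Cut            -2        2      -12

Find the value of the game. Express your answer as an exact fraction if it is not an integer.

-6

Row minima: Expand → -10, Cut → -12; maximin = -10.
Column maxima: Match → -2, Ignore → 2, Undercut → 0; minimax = -2.
-10 ≠ -2, so there is no saddle point; optimal play is mixed.
Ignore is strictly dominated by Match (it gives Firm A strictly more in every row), so Firm B never plays it.
On the remaining 2×2 (Expand, Cut vs Match, Undercut):
Let Firm A play Expand with probability p. Expected payoff against Match: (-10)p + (-2)(1−p) = −8p − 2; against Undercut: 0p + (-12)(1−p) = 12p − 12.
Setting these equal: −8p − 2 = 12p − 12 ⇒ −20p = -10 ⇒ p = 1/2, and the value is (-8)·(1/2) − 2 = -6.
For Firm B: with q = P(Match), equating Expand's and Cut's payoffs gives −10q = 10q − 12 ⇒ q = 3/5.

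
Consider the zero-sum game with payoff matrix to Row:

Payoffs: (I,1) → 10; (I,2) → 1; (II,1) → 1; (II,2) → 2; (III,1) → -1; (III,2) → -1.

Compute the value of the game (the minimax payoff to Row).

Row minima: I → 1, II → 1, III → -1; maximin = 1.
Column maxima: 1 → 10, 2 → 2; minimax = 2.
1 ≠ 2, so there is no saddle point; optimal play is mixed.
III is strictly dominated by I, so Row never plays it.
On the remaining 2×2 (I, II vs 1, 2):
Let Row play I with probability p. Expected payoff against 1: 10p + 1(1−p) = 9p + 1; against 2: 1p + 2(1−p) = −p + 2.
Setting these equal: 9p + 1 = −p + 2 ⇒ 10p = 1 ⇒ p = 1/10, and the value is (9)·(1/10) + 1 = 19/10.
For Column: with q = P(1), equating I's and II's payoffs gives 9q + 1 = −q + 2 ⇒ q = 1/10.

19/10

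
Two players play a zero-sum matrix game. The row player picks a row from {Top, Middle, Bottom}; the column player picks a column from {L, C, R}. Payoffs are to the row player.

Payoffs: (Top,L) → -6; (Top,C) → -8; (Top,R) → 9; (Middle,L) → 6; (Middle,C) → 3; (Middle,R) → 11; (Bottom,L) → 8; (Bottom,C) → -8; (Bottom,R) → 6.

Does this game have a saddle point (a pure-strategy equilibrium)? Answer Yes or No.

Row minima: Top → -8, Middle → 3, Bottom → -8; maximin = 3.
Column maxima: L → 8, C → 3, R → 11; minimax = 3.
maximin = minimax = 3, so a saddle point exists.

Yes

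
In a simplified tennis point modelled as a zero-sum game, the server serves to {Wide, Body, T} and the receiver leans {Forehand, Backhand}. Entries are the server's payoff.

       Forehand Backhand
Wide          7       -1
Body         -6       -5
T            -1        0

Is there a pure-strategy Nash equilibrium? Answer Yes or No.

No

Row minima: Wide → -1, Body → -6, T → -1; maximin = -1.
Column maxima: Forehand → 7, Backhand → 0; minimax = 0.
-1 ≠ 0, so no pure-strategy equilibrium exists.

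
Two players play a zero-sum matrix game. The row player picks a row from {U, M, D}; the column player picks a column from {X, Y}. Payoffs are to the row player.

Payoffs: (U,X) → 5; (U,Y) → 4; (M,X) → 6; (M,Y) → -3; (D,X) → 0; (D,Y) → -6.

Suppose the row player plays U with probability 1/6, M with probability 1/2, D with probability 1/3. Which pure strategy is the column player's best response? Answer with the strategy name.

Y

If the column player plays X, the row player's expected payoff is (1/6)·5 + (1/2)·6 + (1/3)·0 = 23/6.
If the column player plays Y, the row player's expected payoff is (1/6)·4 + (1/2)·(-3) + (1/3)·(-6) = -17/6.
The column player minimizes the row player's payoff; the smallest is -17/6, so the best response is Y.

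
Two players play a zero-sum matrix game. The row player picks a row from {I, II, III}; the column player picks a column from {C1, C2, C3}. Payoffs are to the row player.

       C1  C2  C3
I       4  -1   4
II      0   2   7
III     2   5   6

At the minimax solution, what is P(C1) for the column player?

Row minima: I → -1, II → 0, III → 2; maximin = 2.
Column maxima: C1 → 4, C2 → 5, C3 → 7; minimax = 4.
2 ≠ 4, so there is no saddle point; optimal play is mixed.
C3 is strictly dominated by C2 (it gives the row player strictly more in every row), so the column player never plays it.
With C3 eliminated, II is strictly dominated by III (III gives the row player strictly more in every remaining column), so the row player never plays it.
On the remaining 2×2 (I, III vs C1, C2):
Let the row player play I with probability p. Expected payoff against C1: 4p + 2(1−p) = 2p + 2; against C2: (-1)p + 5(1−p) = −6p + 5.
Setting these equal: 2p + 2 = −6p + 5 ⇒ 8p = 3 ⇒ p = 3/8, and the value is (2)·(3/8) + 2 = 11/4.
For the column player: with q = P(C1), equating I's and III's payoffs gives 5q − 1 = −3q + 5 ⇒ q = 3/4.

3/4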